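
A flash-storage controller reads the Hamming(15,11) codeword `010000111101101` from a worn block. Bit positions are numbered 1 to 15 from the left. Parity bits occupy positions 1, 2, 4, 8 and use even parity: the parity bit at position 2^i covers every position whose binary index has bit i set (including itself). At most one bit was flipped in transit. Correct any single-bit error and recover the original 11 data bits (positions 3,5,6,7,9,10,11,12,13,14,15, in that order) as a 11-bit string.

s1: b1⊕b3⊕b5⊕b7⊕b9⊕b11⊕b13⊕b15 = 0⊕0⊕0⊕1⊕1⊕0⊕1⊕1 = 0
s2: b2⊕b3⊕b6⊕b7⊕b10⊕b11⊕b14⊕b15 = 1⊕0⊕0⊕1⊕1⊕0⊕0⊕1 = 0
s4: b4⊕b5⊕b6⊕b7⊕b12⊕b13⊕b14⊕b15 = 0⊕0⊕0⊕1⊕1⊕1⊕0⊕1 = 0
s8: b8⊕b9⊕b10⊕b11⊕b12⊕b13⊕b14⊕b15 = 1⊕1⊕1⊕0⊕1⊕1⊕0⊕1 = 0
Syndrome (s8...s1) = 0000 → position 0 (no error).
No correction needed.
Data bits at positions 3,5,6,7,9,10,11,12,13,14,15: 00011101101

00011101101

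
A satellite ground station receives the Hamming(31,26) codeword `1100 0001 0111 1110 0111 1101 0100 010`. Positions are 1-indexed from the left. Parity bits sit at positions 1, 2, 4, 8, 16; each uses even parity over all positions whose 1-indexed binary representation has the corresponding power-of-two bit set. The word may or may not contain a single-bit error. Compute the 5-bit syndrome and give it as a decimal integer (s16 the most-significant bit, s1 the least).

s1: b1⊕b3⊕b5⊕b7⊕b9⊕b11⊕b13⊕b15⊕b17⊕b19⊕b21⊕b23⊕b25⊕b27⊕b29⊕b31 = 1⊕0⊕0⊕0⊕0⊕1⊕1⊕1⊕0⊕1⊕1⊕0⊕0⊕0⊕0⊕0 = 0
s2: b2⊕b3⊕b6⊕b7⊕b10⊕b11⊕b14⊕b15⊕b18⊕b19⊕b22⊕b23⊕b26⊕b27⊕b30⊕b31 = 1⊕0⊕0⊕0⊕1⊕1⊕1⊕1⊕1⊕1⊕1⊕0⊕1⊕0⊕1⊕0 = 0
s4: b4⊕b5⊕b6⊕b7⊕b12⊕b13⊕b14⊕b15⊕b20⊕b21⊕b22⊕b23⊕b28⊕b29⊕b30⊕b31 = 0⊕0⊕0⊕0⊕1⊕1⊕1⊕1⊕1⊕1⊕1⊕0⊕0⊕0⊕1⊕0 = 0
s8: b8⊕b9⊕b10⊕b11⊕b12⊕b13⊕b14⊕b15⊕b24⊕b25⊕b26⊕b27⊕b28⊕b29⊕b30⊕b31 = 1⊕0⊕1⊕1⊕1⊕1⊕1⊕1⊕1⊕0⊕1⊕0⊕0⊕0⊕1⊕0 = 0
s16: b16⊕b17⊕b18⊕b19⊕b20⊕b21⊕b22⊕b23⊕b24⊕b25⊕b26⊕b27⊕b28⊕b29⊕b30⊕b31 = 0⊕0⊕1⊕1⊕1⊕1⊕1⊕0⊕1⊕0⊕1⊕0⊕0⊕0⊕1⊕0 = 0
Syndrome (s16...s1) = 00000 → position 0 (no error).

0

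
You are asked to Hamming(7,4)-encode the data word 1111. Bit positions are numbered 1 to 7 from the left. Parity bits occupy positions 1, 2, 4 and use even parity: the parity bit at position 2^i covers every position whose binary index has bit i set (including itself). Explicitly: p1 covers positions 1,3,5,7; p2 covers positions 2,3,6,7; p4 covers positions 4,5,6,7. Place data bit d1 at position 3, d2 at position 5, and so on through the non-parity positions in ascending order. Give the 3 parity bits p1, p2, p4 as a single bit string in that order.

Place data bits at non-power-of-two positions: b3=1, b5=1, b6=1, b7=1.
p1 = XOR of data positions {3,5,7} = 1⊕1⊕1 = 1
p2 = XOR of data positions {3,6,7} = 1⊕1⊕1 = 1
p4 = XOR of data positions {5,6,7} = 1⊕1⊕1 = 1
Parity bits p1,p2,p4 = 111

111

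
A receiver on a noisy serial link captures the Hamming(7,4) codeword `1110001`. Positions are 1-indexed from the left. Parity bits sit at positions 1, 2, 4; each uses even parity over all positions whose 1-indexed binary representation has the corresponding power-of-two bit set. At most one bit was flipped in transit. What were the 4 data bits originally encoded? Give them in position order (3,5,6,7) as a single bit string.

s1: b1⊕b3⊕b5⊕b7 = 1⊕1⊕0⊕1 = 1
s2: b2⊕b3⊕b6⊕b7 = 1⊕1⊕0⊕1 = 1
s4: b4⊕b5⊕b6⊕b7 = 0⊕0⊕0⊕1 = 1
Syndrome (s4...s1) = 111 → position 7.
Flip bit 7: corrected codeword = 1110000
Data bits at positions 3,5,6,7: 1000

1000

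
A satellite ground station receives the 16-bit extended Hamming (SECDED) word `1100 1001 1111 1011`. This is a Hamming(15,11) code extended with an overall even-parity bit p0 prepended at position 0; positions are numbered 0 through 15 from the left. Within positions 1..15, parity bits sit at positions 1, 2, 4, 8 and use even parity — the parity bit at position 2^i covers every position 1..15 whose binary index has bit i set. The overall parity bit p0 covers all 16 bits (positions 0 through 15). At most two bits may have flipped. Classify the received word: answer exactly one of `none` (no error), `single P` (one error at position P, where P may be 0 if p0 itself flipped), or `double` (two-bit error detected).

single 15

s1: b1⊕b3⊕b5⊕b7⊕b9⊕b11⊕b13⊕b15 = 1⊕0⊕0⊕1⊕1⊕1⊕0⊕1 = 1
s2: b2⊕b3⊕b6⊕b7⊕b10⊕b11⊕b14⊕b15 = 0⊕0⊕0⊕1⊕1⊕1⊕1⊕1 = 1
s4: b4⊕b5⊕b6⊕b7⊕b12⊕b13⊕b14⊕b15 = 1⊕0⊕0⊕1⊕1⊕0⊕1⊕1 = 1
s8: b8⊕b9⊕b10⊕b11⊕b12⊕b13⊕b14⊕b15 = 1⊕1⊕1⊕1⊕1⊕0⊕1⊕1 = 1
Syndrome (s8...s1) = 1111 → position 15.
Overall parity (XOR of all 16 bits, including p0): 1⊕1⊕0⊕0⊕1⊕0⊕0⊕1⊕1⊕1⊕1⊕1⊕1⊕0⊕1⊕1 = 1
Overall=1, syndrome position=15 → single-bit error at position 15.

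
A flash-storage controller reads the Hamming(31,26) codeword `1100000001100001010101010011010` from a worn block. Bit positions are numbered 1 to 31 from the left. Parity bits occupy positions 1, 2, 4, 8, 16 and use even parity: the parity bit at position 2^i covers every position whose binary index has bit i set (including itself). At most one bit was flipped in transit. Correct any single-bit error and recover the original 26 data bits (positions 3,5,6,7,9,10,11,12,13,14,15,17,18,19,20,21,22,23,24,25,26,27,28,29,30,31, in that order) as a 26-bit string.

10000110000010101010011010

s1: b1⊕b3⊕b5⊕b7⊕b9⊕b11⊕b13⊕b15⊕b17⊕b19⊕b21⊕b23⊕b25⊕b27⊕b29⊕b31 = 1⊕0⊕0⊕0⊕0⊕1⊕0⊕0⊕0⊕0⊕0⊕0⊕0⊕1⊕0⊕0 = 1
s2: b2⊕b3⊕b6⊕b7⊕b10⊕b11⊕b14⊕b15⊕b18⊕b19⊕b22⊕b23⊕b26⊕b27⊕b30⊕b31 = 1⊕0⊕0⊕0⊕1⊕1⊕0⊕0⊕1⊕0⊕1⊕0⊕0⊕1⊕1⊕0 = 1
s4: b4⊕b5⊕b6⊕b7⊕b12⊕b13⊕b14⊕b15⊕b20⊕b21⊕b22⊕b23⊕b28⊕b29⊕b30⊕b31 = 0⊕0⊕0⊕0⊕0⊕0⊕0⊕0⊕1⊕0⊕1⊕0⊕1⊕0⊕1⊕0 = 0
s8: b8⊕b9⊕b10⊕b11⊕b12⊕b13⊕b14⊕b15⊕b24⊕b25⊕b26⊕b27⊕b28⊕b29⊕b30⊕b31 = 0⊕0⊕1⊕1⊕0⊕0⊕0⊕0⊕1⊕0⊕0⊕1⊕1⊕0⊕1⊕0 = 0
s16: b16⊕b17⊕b18⊕b19⊕b20⊕b21⊕b22⊕b23⊕b24⊕b25⊕b26⊕b27⊕b28⊕b29⊕b30⊕b31 = 1⊕0⊕1⊕0⊕1⊕0⊕1⊕0⊕1⊕0⊕0⊕1⊕1⊕0⊕1⊕0 = 0
Syndrome (s16...s1) = 00011 → position 3.
Flip bit 3: corrected codeword = 1110000001100001010101010011010
Data bits at positions 3,5,6,7,9,10,11,12,13,14,15,17,18,19,20,21,22,23,24,25,26,27,28,29,30,31: 10000110000010101010011010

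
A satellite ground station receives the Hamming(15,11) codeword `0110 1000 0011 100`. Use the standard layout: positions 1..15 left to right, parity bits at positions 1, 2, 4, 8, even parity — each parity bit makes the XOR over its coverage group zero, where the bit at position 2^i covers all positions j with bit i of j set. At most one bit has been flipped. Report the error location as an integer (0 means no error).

s1: b1⊕b3⊕b5⊕b7⊕b9⊕b11⊕b13⊕b15 = 0⊕1⊕1⊕0⊕0⊕1⊕1⊕0 = 0
s2: b2⊕b3⊕b6⊕b7⊕b10⊕b11⊕b14⊕b15 = 1⊕1⊕0⊕0⊕0⊕1⊕0⊕0 = 1
s4: b4⊕b5⊕b6⊕b7⊕b12⊕b13⊕b14⊕b15 = 0⊕1⊕0⊕0⊕1⊕1⊕0⊕0 = 1
s8: b8⊕b9⊕b10⊕b11⊕b12⊕b13⊕b14⊕b15 = 0⊕0⊕0⊕1⊕1⊕1⊕0⊕0 = 1
Syndrome (s8...s1) = 1110 → position 14.

14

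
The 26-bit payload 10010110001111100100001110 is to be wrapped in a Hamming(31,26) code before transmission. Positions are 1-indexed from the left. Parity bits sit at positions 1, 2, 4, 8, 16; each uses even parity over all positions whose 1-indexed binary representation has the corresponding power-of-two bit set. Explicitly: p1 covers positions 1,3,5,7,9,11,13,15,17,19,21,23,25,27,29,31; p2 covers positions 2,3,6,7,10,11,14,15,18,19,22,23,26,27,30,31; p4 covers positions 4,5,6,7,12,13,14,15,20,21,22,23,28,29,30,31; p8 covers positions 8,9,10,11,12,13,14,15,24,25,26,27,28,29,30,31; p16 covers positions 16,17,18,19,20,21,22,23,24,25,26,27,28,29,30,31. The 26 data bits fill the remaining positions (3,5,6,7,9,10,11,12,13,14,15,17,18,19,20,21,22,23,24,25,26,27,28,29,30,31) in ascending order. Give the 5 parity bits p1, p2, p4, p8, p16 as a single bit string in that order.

01100

Place data bits at non-power-of-two positions: b3=1, b5=0, b6=0, b7=1, b9=0, b10=1, b11=1, b12=0, b13=0, b14=0, b15=1, b17=1, b18=1, b19=1, b20=1, b21=0, b22=0, b23=1, b24=0, b25=0, b26=0, b27=0, b28=1, b29=1, b30=1, b31=0.
p1 = XOR of data positions {3,5,7,9,11,13,15,17,19,21,23,25,27,29,31} = 1⊕0⊕1⊕0⊕1⊕0⊕1⊕1⊕1⊕0⊕1⊕0⊕0⊕1⊕0 = 0
p2 = XOR of data positions {3,6,7,10,11,14,15,18,19,22,23,26,27,30,31} = 1⊕0⊕1⊕1⊕1⊕0⊕1⊕1⊕1⊕0⊕1⊕0⊕0⊕1⊕0 = 1
p4 = XOR of data positions {5,6,7,12,13,14,15,20,21,22,23,28,29,30,31} = 0⊕0⊕1⊕0⊕0⊕0⊕1⊕1⊕0⊕0⊕1⊕1⊕1⊕1⊕0 = 1
p8 = XOR of data positions {9,10,11,12,13,14,15,24,25,26,27,28,29,30,31} = 0⊕1⊕1⊕0⊕0⊕0⊕1⊕0⊕0⊕0⊕0⊕1⊕1⊕1⊕0 = 0
p16 = XOR of data positions {17,18,19,20,21,22,23,24,25,26,27,28,29,30,31} = 1⊕1⊕1⊕1⊕0⊕0⊕1⊕0⊕0⊕0⊕0⊕1⊕1⊕1⊕0 = 0
Parity bits p1,p2,p4,p8,p16 = 01100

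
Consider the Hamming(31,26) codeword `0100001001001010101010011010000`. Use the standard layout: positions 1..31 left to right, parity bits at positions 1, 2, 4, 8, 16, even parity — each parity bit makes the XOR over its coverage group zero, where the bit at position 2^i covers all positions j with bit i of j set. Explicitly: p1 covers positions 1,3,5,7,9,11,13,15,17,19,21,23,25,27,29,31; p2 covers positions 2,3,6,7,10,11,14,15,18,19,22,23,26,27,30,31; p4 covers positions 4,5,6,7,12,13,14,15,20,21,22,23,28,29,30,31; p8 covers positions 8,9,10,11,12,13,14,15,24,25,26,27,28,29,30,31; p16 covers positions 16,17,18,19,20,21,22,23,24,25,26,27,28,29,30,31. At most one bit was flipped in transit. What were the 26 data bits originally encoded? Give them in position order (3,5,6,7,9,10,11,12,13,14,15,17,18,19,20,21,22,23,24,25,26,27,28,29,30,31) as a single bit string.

s1: b1⊕b3⊕b5⊕b7⊕b9⊕b11⊕b13⊕b15⊕b17⊕b19⊕b21⊕b23⊕b25⊕b27⊕b29⊕b31 = 0⊕0⊕0⊕1⊕0⊕0⊕1⊕1⊕1⊕1⊕1⊕0⊕1⊕1⊕0⊕0 = 0
s2: b2⊕b3⊕b6⊕b7⊕b10⊕b11⊕b14⊕b15⊕b18⊕b19⊕b22⊕b23⊕b26⊕b27⊕b30⊕b31 = 1⊕0⊕0⊕1⊕1⊕0⊕0⊕1⊕0⊕1⊕0⊕0⊕0⊕1⊕0⊕0 = 0
s4: b4⊕b5⊕b6⊕b7⊕b12⊕b13⊕b14⊕b15⊕b20⊕b21⊕b22⊕b23⊕b28⊕b29⊕b30⊕b31 = 0⊕0⊕0⊕1⊕0⊕1⊕0⊕1⊕0⊕1⊕0⊕0⊕0⊕0⊕0⊕0 = 0
s8: b8⊕b9⊕b10⊕b11⊕b12⊕b13⊕b14⊕b15⊕b24⊕b25⊕b26⊕b27⊕b28⊕b29⊕b30⊕b31 = 0⊕0⊕1⊕0⊕0⊕1⊕0⊕1⊕1⊕1⊕0⊕1⊕0⊕0⊕0⊕0 = 0
s16: b16⊕b17⊕b18⊕b19⊕b20⊕b21⊕b22⊕b23⊕b24⊕b25⊕b26⊕b27⊕b28⊕b29⊕b30⊕b31 = 0⊕1⊕0⊕1⊕0⊕1⊕0⊕0⊕1⊕1⊕0⊕1⊕0⊕0⊕0⊕0 = 0
Syndrome (s16...s1) = 00000 → position 0 (no error).
No correction needed.
Data bits at positions 3,5,6,7,9,10,11,12,13,14,15,17,18,19,20,21,22,23,24,25,26,27,28,29,30,31: 00010100101101010011010000

00010100101101010011010000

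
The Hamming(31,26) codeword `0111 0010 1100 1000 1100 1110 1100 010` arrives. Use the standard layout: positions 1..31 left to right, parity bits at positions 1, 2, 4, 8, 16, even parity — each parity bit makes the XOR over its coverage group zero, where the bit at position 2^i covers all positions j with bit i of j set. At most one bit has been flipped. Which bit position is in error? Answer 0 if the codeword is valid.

6

s1: b1⊕b3⊕b5⊕b7⊕b9⊕b11⊕b13⊕b15⊕b17⊕b19⊕b21⊕b23⊕b25⊕b27⊕b29⊕b31 = 0⊕1⊕0⊕1⊕1⊕0⊕1⊕0⊕1⊕0⊕1⊕1⊕1⊕0⊕0⊕0 = 0
s2: b2⊕b3⊕b6⊕b7⊕b10⊕b11⊕b14⊕b15⊕b18⊕b19⊕b22⊕b23⊕b26⊕b27⊕b30⊕b31 = 1⊕1⊕0⊕1⊕1⊕0⊕0⊕0⊕1⊕0⊕1⊕1⊕1⊕0⊕1⊕0 = 1
s4: b4⊕b5⊕b6⊕b7⊕b12⊕b13⊕b14⊕b15⊕b20⊕b21⊕b22⊕b23⊕b28⊕b29⊕b30⊕b31 = 1⊕0⊕0⊕1⊕0⊕1⊕0⊕0⊕0⊕1⊕1⊕1⊕0⊕0⊕1⊕0 = 1
s8: b8⊕b9⊕b10⊕b11⊕b12⊕b13⊕b14⊕b15⊕b24⊕b25⊕b26⊕b27⊕b28⊕b29⊕b30⊕b31 = 0⊕1⊕1⊕0⊕0⊕1⊕0⊕0⊕0⊕1⊕1⊕0⊕0⊕0⊕1⊕0 = 0
s16: b16⊕b17⊕b18⊕b19⊕b20⊕b21⊕b22⊕b23⊕b24⊕b25⊕b26⊕b27⊕b28⊕b29⊕b30⊕b31 = 0⊕1⊕1⊕0⊕0⊕1⊕1⊕1⊕0⊕1⊕1⊕0⊕0⊕0⊕1⊕0 = 0
Syndrome (s16...s1) = 00110 → position 6.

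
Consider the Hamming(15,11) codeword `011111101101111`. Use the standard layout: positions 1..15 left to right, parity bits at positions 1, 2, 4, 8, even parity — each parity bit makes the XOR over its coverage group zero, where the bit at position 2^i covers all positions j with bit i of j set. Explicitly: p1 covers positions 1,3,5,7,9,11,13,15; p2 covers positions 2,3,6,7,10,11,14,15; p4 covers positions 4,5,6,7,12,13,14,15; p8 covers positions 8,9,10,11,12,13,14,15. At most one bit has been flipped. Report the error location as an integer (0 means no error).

s1: b1⊕b3⊕b5⊕b7⊕b9⊕b11⊕b13⊕b15 = 0⊕1⊕1⊕1⊕1⊕0⊕1⊕1 = 0
s2: b2⊕b3⊕b6⊕b7⊕b10⊕b11⊕b14⊕b15 = 1⊕1⊕1⊕1⊕1⊕0⊕1⊕1 = 1
s4: b4⊕b5⊕b6⊕b7⊕b12⊕b13⊕b14⊕b15 = 1⊕1⊕1⊕1⊕1⊕1⊕1⊕1 = 0
s8: b8⊕b9⊕b10⊕b11⊕b12⊕b13⊕b14⊕b15 = 0⊕1⊕1⊕0⊕1⊕1⊕1⊕1 = 0
Syndrome (s8...s1) = 0010 → position 2.

2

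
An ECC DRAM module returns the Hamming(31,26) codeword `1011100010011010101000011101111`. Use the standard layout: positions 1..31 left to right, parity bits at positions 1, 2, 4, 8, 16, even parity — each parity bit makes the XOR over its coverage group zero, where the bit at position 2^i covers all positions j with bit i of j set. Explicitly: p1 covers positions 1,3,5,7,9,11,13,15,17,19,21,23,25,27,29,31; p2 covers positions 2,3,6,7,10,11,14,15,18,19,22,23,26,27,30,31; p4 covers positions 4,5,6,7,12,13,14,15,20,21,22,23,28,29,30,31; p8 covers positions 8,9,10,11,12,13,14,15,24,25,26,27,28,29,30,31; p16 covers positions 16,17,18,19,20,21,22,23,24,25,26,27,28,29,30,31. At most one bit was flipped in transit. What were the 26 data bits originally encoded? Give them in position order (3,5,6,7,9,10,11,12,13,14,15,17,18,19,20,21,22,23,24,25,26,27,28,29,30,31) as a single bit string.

11001001101101000011101011

s1: b1⊕b3⊕b5⊕b7⊕b9⊕b11⊕b13⊕b15⊕b17⊕b19⊕b21⊕b23⊕b25⊕b27⊕b29⊕b31 = 1⊕1⊕1⊕0⊕1⊕0⊕1⊕1⊕1⊕1⊕0⊕0⊕1⊕0⊕1⊕1 = 1
s2: b2⊕b3⊕b6⊕b7⊕b10⊕b11⊕b14⊕b15⊕b18⊕b19⊕b22⊕b23⊕b26⊕b27⊕b30⊕b31 = 0⊕1⊕0⊕0⊕0⊕0⊕0⊕1⊕0⊕1⊕0⊕0⊕1⊕0⊕1⊕1 = 0
s4: b4⊕b5⊕b6⊕b7⊕b12⊕b13⊕b14⊕b15⊕b20⊕b21⊕b22⊕b23⊕b28⊕b29⊕b30⊕b31 = 1⊕1⊕0⊕0⊕1⊕1⊕0⊕1⊕0⊕0⊕0⊕0⊕1⊕1⊕1⊕1 = 1
s8: b8⊕b9⊕b10⊕b11⊕b12⊕b13⊕b14⊕b15⊕b24⊕b25⊕b26⊕b27⊕b28⊕b29⊕b30⊕b31 = 0⊕1⊕0⊕0⊕1⊕1⊕0⊕1⊕1⊕1⊕1⊕0⊕1⊕1⊕1⊕1 = 1
s16: b16⊕b17⊕b18⊕b19⊕b20⊕b21⊕b22⊕b23⊕b24⊕b25⊕b26⊕b27⊕b28⊕b29⊕b30⊕b31 = 0⊕1⊕0⊕1⊕0⊕0⊕0⊕0⊕1⊕1⊕1⊕0⊕1⊕1⊕1⊕1 = 1
Syndrome (s16...s1) = 11101 → position 29.
Flip bit 29: corrected codeword = 1011100010011010101000011101011
Data bits at positions 3,5,6,7,9,10,11,12,13,14,15,17,18,19,20,21,22,23,24,25,26,27,28,29,30,31: 11001001101101000011101011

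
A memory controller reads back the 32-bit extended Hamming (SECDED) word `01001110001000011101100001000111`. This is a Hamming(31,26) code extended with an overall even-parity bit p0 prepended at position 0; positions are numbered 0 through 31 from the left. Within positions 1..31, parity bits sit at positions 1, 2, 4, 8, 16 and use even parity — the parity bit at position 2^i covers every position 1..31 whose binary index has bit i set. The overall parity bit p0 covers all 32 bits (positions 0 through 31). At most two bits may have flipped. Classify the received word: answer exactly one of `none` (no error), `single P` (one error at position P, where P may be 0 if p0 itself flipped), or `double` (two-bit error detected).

s1: b1⊕b3⊕b5⊕b7⊕b9⊕b11⊕b13⊕b15⊕b17⊕b19⊕b21⊕b23⊕b25⊕b27⊕b29⊕b31 = 1⊕0⊕1⊕0⊕0⊕0⊕0⊕1⊕1⊕1⊕0⊕0⊕1⊕0⊕1⊕1 = 0
s2: b2⊕b3⊕b6⊕b7⊕b10⊕b11⊕b14⊕b15⊕b18⊕b19⊕b22⊕b23⊕b26⊕b27⊕b30⊕b31 = 0⊕0⊕1⊕0⊕1⊕0⊕0⊕1⊕0⊕1⊕0⊕0⊕0⊕0⊕1⊕1 = 0
s4: b4⊕b5⊕b6⊕b7⊕b12⊕b13⊕b14⊕b15⊕b20⊕b21⊕b22⊕b23⊕b28⊕b29⊕b30⊕b31 = 1⊕1⊕1⊕0⊕0⊕0⊕0⊕1⊕1⊕0⊕0⊕0⊕0⊕1⊕1⊕1 = 0
s8: b8⊕b9⊕b10⊕b11⊕b12⊕b13⊕b14⊕b15⊕b24⊕b25⊕b26⊕b27⊕b28⊕b29⊕b30⊕b31 = 0⊕0⊕1⊕0⊕0⊕0⊕0⊕1⊕0⊕1⊕0⊕0⊕0⊕1⊕1⊕1 = 0
s16: b16⊕b17⊕b18⊕b19⊕b20⊕b21⊕b22⊕b23⊕b24⊕b25⊕b26⊕b27⊕b28⊕b29⊕b30⊕b31 = 1⊕1⊕0⊕1⊕1⊕0⊕0⊕0⊕0⊕1⊕0⊕0⊕0⊕1⊕1⊕1 = 0
Syndrome (s16...s1) = 00000 → position 0 (no error).
Overall parity (XOR of all 32 bits, including p0): 0⊕1⊕0⊕0⊕1⊕1⊕1⊕0⊕0⊕0⊕1⊕0⊕0⊕0⊕0⊕1⊕1⊕1⊕0⊕1⊕1⊕0⊕0⊕0⊕0⊕1⊕0⊕0⊕0⊕1⊕1⊕1 = 0
Overall=0, syndrome position=0 → no error.

none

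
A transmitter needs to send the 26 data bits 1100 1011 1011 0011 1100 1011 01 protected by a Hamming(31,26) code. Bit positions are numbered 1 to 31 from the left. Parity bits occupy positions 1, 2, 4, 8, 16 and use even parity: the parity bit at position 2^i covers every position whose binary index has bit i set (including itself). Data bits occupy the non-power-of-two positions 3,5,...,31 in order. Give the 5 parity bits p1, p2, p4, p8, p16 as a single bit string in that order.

Place data bits at non-power-of-two positions: b3=1, b5=1, b6=0, b7=0, b9=1, b10=0, b11=1, b12=1, b13=1, b14=0, b15=1, b17=1, b18=0, b19=0, b20=1, b21=1, b22=1, b23=1, b24=0, b25=0, b26=1, b27=0, b28=1, b29=1, b30=0, b31=1.
p1 = XOR of data positions {3,5,7,9,11,13,15,17,19,21,23,25,27,29,31} = 1⊕1⊕0⊕1⊕1⊕1⊕1⊕1⊕0⊕1⊕1⊕0⊕0⊕1⊕1 = 1
p2 = XOR of data positions {3,6,7,10,11,14,15,18,19,22,23,26,27,30,31} = 1⊕0⊕0⊕0⊕1⊕0⊕1⊕0⊕0⊕1⊕1⊕1⊕0⊕0⊕1 = 1
p4 = XOR of data positions {5,6,7,12,13,14,15,20,21,22,23,28,29,30,31} = 1⊕0⊕0⊕1⊕1⊕0⊕1⊕1⊕1⊕1⊕1⊕1⊕1⊕0⊕1 = 1
p8 = XOR of data positions {9,10,11,12,13,14,15,24,25,26,27,28,29,30,31} = 1⊕0⊕1⊕1⊕1⊕0⊕1⊕0⊕0⊕1⊕0⊕1⊕1⊕0⊕1 = 1
p16 = XOR of data positions {17,18,19,20,21,22,23,24,25,26,27,28,29,30,31} = 1⊕0⊕0⊕1⊕1⊕1⊕1⊕0⊕0⊕1⊕0⊕1⊕1⊕0⊕1 = 1
Parity bits p1,p2,p4,p8,p16 = 11111

11111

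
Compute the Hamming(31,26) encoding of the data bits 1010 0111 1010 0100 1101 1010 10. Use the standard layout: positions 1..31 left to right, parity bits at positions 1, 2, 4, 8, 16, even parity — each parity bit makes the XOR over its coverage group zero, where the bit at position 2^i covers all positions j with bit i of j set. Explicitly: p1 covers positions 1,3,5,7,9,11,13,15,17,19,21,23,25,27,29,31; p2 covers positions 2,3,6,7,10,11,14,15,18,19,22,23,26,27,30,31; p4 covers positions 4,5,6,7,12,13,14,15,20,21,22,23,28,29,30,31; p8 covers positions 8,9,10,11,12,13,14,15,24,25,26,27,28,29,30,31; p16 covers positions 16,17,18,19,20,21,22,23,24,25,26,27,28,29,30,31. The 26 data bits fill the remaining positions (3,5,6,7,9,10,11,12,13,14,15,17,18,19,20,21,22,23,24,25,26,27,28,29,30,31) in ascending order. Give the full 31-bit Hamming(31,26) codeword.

1010010101111011001001101101010

Place data bits at non-power-of-two positions: b3=1, b5=0, b6=1, b7=0, b9=0, b10=1, b11=1, b12=1, b13=1, b14=0, b15=1, b17=0, b18=0, b19=1, b20=0, b21=0, b22=1, b23=1, b24=0, b25=1, b26=1, b27=0, b28=1, b29=0, b30=1, b31=0.
p1 = XOR of data positions {3,5,7,9,11,13,15,17,19,21,23,25,27,29,31} = 1⊕0⊕0⊕0⊕1⊕1⊕1⊕0⊕1⊕0⊕1⊕1⊕0⊕0⊕0 = 1
p2 = XOR of data positions {3,6,7,10,11,14,15,18,19,22,23,26,27,30,31} = 1⊕1⊕0⊕1⊕1⊕0⊕1⊕0⊕1⊕1⊕1⊕1⊕0⊕1⊕0 = 0
p4 = XOR of data positions {5,6,7,12,13,14,15,20,21,22,23,28,29,30,31} = 0⊕1⊕0⊕1⊕1⊕0⊕1⊕0⊕0⊕1⊕1⊕1⊕0⊕1⊕0 = 0
p8 = XOR of data positions {9,10,11,12,13,14,15,24,25,26,27,28,29,30,31} = 0⊕1⊕1⊕1⊕1⊕0⊕1⊕0⊕1⊕1⊕0⊕1⊕0⊕1⊕0 = 1
p16 = XOR of data positions {17,18,19,20,21,22,23,24,25,26,27,28,29,30,31} = 0⊕0⊕1⊕0⊕0⊕1⊕1⊕0⊕1⊕1⊕0⊕1⊕0⊕1⊕0 = 1
Codeword b1..b31 = 1010010101111011001001101101010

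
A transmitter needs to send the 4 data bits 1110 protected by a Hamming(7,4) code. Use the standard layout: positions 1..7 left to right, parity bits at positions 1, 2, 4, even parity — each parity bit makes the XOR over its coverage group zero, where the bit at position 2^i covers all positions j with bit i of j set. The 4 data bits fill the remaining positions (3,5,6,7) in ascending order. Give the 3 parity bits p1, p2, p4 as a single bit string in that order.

Place data bits at non-power-of-two positions: b3=1, b5=1, b6=1, b7=0.
p1 = XOR of data positions {3,5,7} = 1⊕1⊕0 = 0
p2 = XOR of data positions {3,6,7} = 1⊕1⊕0 = 0
p4 = XOR of data positions {5,6,7} = 1⊕1⊕0 = 0
Parity bits p1,p2,p4 = 000

000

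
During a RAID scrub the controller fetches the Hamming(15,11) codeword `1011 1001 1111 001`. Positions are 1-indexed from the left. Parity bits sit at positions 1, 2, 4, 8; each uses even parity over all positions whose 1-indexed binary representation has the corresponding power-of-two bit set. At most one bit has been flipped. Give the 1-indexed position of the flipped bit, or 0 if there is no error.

s1: b1⊕b3⊕b5⊕b7⊕b9⊕b11⊕b13⊕b15 = 1⊕1⊕1⊕0⊕1⊕1⊕0⊕1 = 0
s2: b2⊕b3⊕b6⊕b7⊕b10⊕b11⊕b14⊕b15 = 0⊕1⊕0⊕0⊕1⊕1⊕0⊕1 = 0
s4: b4⊕b5⊕b6⊕b7⊕b12⊕b13⊕b14⊕b15 = 1⊕1⊕0⊕0⊕1⊕0⊕0⊕1 = 0
s8: b8⊕b9⊕b10⊕b11⊕b12⊕b13⊕b14⊕b15 = 1⊕1⊕1⊕1⊕1⊕0⊕0⊕1 = 0
Syndrome (s8...s1) = 0000 → position 0 (no error).

0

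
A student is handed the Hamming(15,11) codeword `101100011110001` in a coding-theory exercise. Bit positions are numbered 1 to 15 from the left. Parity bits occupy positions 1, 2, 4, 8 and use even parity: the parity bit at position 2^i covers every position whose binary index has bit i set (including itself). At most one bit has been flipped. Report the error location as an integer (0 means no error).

9

s1: b1⊕b3⊕b5⊕b7⊕b9⊕b11⊕b13⊕b15 = 1⊕1⊕0⊕0⊕1⊕1⊕0⊕1 = 1
s2: b2⊕b3⊕b6⊕b7⊕b10⊕b11⊕b14⊕b15 = 0⊕1⊕0⊕0⊕1⊕1⊕0⊕1 = 0
s4: b4⊕b5⊕b6⊕b7⊕b12⊕b13⊕b14⊕b15 = 1⊕0⊕0⊕0⊕0⊕0⊕0⊕1 = 0
s8: b8⊕b9⊕b10⊕b11⊕b12⊕b13⊕b14⊕b15 = 1⊕1⊕1⊕1⊕0⊕0⊕0⊕1 = 1
Syndrome (s8...s1) = 1001 → position 9.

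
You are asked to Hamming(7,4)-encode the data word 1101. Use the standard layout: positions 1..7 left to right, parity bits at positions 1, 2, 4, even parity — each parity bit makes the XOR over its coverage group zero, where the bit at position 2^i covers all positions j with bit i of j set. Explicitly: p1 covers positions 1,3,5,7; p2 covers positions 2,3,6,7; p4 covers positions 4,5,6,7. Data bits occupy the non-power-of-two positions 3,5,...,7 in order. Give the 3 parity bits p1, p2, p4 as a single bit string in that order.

100

Place data bits at non-power-of-two positions: b3=1, b5=1, b6=0, b7=1.
p1 = XOR of data positions {3,5,7} = 1⊕1⊕1 = 1
p2 = XOR of data positions {3,6,7} = 1⊕0⊕1 = 0
p4 = XOR of data positions {5,6,7} = 1⊕0⊕1 = 0
Parity bits p1,p2,p4 = 100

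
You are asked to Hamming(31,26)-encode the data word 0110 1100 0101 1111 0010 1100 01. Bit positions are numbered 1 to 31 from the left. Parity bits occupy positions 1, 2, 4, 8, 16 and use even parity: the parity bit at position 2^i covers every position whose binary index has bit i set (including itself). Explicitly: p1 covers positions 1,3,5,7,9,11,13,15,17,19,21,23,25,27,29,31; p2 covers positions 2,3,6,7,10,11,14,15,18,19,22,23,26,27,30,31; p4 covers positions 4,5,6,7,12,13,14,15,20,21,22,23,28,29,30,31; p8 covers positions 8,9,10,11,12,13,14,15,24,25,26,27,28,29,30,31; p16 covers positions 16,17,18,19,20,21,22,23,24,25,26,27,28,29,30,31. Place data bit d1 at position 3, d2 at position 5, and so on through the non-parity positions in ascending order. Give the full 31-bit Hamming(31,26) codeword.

1000110111000101111110010110001

Place data bits at non-power-of-two positions: b3=0, b5=1, b6=1, b7=0, b9=1, b10=1, b11=0, b12=0, b13=0, b14=1, b15=0, b17=1, b18=1, b19=1, b20=1, b21=1, b22=0, b23=0, b24=1, b25=0, b26=1, b27=1, b28=0, b29=0, b30=0, b31=1.
p1 = XOR of data positions {3,5,7,9,11,13,15,17,19,21,23,25,27,29,31} = 0⊕1⊕0⊕1⊕0⊕0⊕0⊕1⊕1⊕1⊕0⊕0⊕1⊕0⊕1 = 1
p2 = XOR of data positions {3,6,7,10,11,14,15,18,19,22,23,26,27,30,31} = 0⊕1⊕0⊕1⊕0⊕1⊕0⊕1⊕1⊕0⊕0⊕1⊕1⊕0⊕1 = 0
p4 = XOR of data positions {5,6,7,12,13,14,15,20,21,22,23,28,29,30,31} = 1⊕1⊕0⊕0⊕0⊕1⊕0⊕1⊕1⊕0⊕0⊕0⊕0⊕0⊕1 = 0
p8 = XOR of data positions {9,10,11,12,13,14,15,24,25,26,27,28,29,30,31} = 1⊕1⊕0⊕0⊕0⊕1⊕0⊕1⊕0⊕1⊕1⊕0⊕0⊕0⊕1 = 1
p16 = XOR of data positions {17,18,19,20,21,22,23,24,25,26,27,28,29,30,31} = 1⊕1⊕1⊕1⊕1⊕0⊕0⊕1⊕0⊕1⊕1⊕0⊕0⊕0⊕1 = 1
Codeword b1..b31 = 1000110111000101111110010110001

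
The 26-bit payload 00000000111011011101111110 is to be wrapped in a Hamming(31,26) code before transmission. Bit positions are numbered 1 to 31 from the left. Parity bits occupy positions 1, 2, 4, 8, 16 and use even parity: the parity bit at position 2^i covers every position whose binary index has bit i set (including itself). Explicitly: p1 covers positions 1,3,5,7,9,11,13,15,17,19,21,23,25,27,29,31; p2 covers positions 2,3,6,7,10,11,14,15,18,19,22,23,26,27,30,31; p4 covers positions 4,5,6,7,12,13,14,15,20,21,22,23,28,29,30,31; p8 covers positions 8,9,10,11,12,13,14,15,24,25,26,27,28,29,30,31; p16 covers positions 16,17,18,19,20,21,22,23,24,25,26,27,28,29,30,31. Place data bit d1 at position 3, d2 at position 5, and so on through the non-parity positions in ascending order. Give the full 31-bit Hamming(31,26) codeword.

0101000100001111011011101111110

Place data bits at non-power-of-two positions: b3=0, b5=0, b6=0, b7=0, b9=0, b10=0, b11=0, b12=0, b13=1, b14=1, b15=1, b17=0, b18=1, b19=1, b20=0, b21=1, b22=1, b23=1, b24=0, b25=1, b26=1, b27=1, b28=1, b29=1, b30=1, b31=0.
p1 = XOR of data positions {3,5,7,9,11,13,15,17,19,21,23,25,27,29,31} = 0⊕0⊕0⊕0⊕0⊕1⊕1⊕0⊕1⊕1⊕1⊕1⊕1⊕1⊕0 = 0
p2 = XOR of data positions {3,6,7,10,11,14,15,18,19,22,23,26,27,30,31} = 0⊕0⊕0⊕0⊕0⊕1⊕1⊕1⊕1⊕1⊕1⊕1⊕1⊕1⊕0 = 1
p4 = XOR of data positions {5,6,7,12,13,14,15,20,21,22,23,28,29,30,31} = 0⊕0⊕0⊕0⊕1⊕1⊕1⊕0⊕1⊕1⊕1⊕1⊕1⊕1⊕0 = 1
p8 = XOR of data positions {9,10,11,12,13,14,15,24,25,26,27,28,29,30,31} = 0⊕0⊕0⊕0⊕1⊕1⊕1⊕0⊕1⊕1⊕1⊕1⊕1⊕1⊕0 = 1
p16 = XOR of data positions {17,18,19,20,21,22,23,24,25,26,27,28,29,30,31} = 0⊕1⊕1⊕0⊕1⊕1⊕1⊕0⊕1⊕1⊕1⊕1⊕1⊕1⊕0 = 1
Codeword b1..b31 = 0101000100001111011011101111110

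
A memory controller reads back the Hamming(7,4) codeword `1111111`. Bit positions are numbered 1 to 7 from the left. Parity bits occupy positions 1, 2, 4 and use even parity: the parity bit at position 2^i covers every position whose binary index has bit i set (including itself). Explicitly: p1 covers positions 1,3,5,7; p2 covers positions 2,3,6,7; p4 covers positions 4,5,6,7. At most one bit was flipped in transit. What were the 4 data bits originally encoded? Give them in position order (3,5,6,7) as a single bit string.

1111

s1: b1⊕b3⊕b5⊕b7 = 1⊕1⊕1⊕1 = 0
s2: b2⊕b3⊕b6⊕b7 = 1⊕1⊕1⊕1 = 0
s4: b4⊕b5⊕b6⊕b7 = 1⊕1⊕1⊕1 = 0
Syndrome (s4...s1) = 000 → position 0 (no error).
No correction needed.
Data bits at positions 3,5,6,7: 1111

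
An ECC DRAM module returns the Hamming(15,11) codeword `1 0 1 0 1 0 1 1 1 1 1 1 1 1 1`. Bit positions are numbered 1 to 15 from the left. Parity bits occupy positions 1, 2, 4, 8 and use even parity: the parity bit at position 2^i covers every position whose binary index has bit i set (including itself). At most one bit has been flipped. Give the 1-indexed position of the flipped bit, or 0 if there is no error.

s1: b1⊕b3⊕b5⊕b7⊕b9⊕b11⊕b13⊕b15 = 1⊕1⊕1⊕1⊕1⊕1⊕1⊕1 = 0
s2: b2⊕b3⊕b6⊕b7⊕b10⊕b11⊕b14⊕b15 = 0⊕1⊕0⊕1⊕1⊕1⊕1⊕1 = 0
s4: b4⊕b5⊕b6⊕b7⊕b12⊕b13⊕b14⊕b15 = 0⊕1⊕0⊕1⊕1⊕1⊕1⊕1 = 0
s8: b8⊕b9⊕b10⊕b11⊕b12⊕b13⊕b14⊕b15 = 1⊕1⊕1⊕1⊕1⊕1⊕1⊕1 = 0
Syndrome (s8...s1) = 0000 → position 0 (no error).

0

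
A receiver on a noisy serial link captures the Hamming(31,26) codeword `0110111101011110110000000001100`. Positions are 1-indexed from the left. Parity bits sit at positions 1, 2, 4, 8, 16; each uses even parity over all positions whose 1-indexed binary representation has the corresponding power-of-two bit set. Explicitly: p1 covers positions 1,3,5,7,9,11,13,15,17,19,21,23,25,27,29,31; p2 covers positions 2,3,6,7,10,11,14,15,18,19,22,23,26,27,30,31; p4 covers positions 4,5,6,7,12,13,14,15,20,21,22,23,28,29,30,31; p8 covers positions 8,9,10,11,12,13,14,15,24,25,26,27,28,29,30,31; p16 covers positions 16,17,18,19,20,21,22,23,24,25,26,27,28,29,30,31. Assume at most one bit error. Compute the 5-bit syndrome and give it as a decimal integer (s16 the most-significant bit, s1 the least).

s1: b1⊕b3⊕b5⊕b7⊕b9⊕b11⊕b13⊕b15⊕b17⊕b19⊕b21⊕b23⊕b25⊕b27⊕b29⊕b31 = 0⊕1⊕1⊕1⊕0⊕0⊕1⊕1⊕1⊕0⊕0⊕0⊕0⊕0⊕1⊕0 = 1
s2: b2⊕b3⊕b6⊕b7⊕b10⊕b11⊕b14⊕b15⊕b18⊕b19⊕b22⊕b23⊕b26⊕b27⊕b30⊕b31 = 1⊕1⊕1⊕1⊕1⊕0⊕1⊕1⊕1⊕0⊕0⊕0⊕0⊕0⊕0⊕0 = 0
s4: b4⊕b5⊕b6⊕b7⊕b12⊕b13⊕b14⊕b15⊕b20⊕b21⊕b22⊕b23⊕b28⊕b29⊕b30⊕b31 = 0⊕1⊕1⊕1⊕1⊕1⊕1⊕1⊕0⊕0⊕0⊕0⊕1⊕1⊕0⊕0 = 1
s8: b8⊕b9⊕b10⊕b11⊕b12⊕b13⊕b14⊕b15⊕b24⊕b25⊕b26⊕b27⊕b28⊕b29⊕b30⊕b31 = 1⊕0⊕1⊕0⊕1⊕1⊕1⊕1⊕0⊕0⊕0⊕0⊕1⊕1⊕0⊕0 = 0
s16: b16⊕b17⊕b18⊕b19⊕b20⊕b21⊕b22⊕b23⊕b24⊕b25⊕b26⊕b27⊕b28⊕b29⊕b30⊕b31 = 0⊕1⊕1⊕0⊕0⊕0⊕0⊕0⊕0⊕0⊕0⊕0⊕1⊕1⊕0⊕0 = 0
Syndrome (s16...s1) = 00101 → position 5.

5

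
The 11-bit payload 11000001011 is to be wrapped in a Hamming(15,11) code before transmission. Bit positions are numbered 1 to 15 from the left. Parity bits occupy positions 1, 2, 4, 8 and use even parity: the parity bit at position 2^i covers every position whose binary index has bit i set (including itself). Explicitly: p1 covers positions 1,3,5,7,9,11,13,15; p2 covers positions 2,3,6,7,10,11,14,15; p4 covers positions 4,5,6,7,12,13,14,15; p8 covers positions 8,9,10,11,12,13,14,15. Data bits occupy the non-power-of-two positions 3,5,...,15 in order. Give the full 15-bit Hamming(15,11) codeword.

111010010001011

Place data bits at non-power-of-two positions: b3=1, b5=1, b6=0, b7=0, b9=0, b10=0, b11=0, b12=1, b13=0, b14=1, b15=1.
p1 = XOR of data positions {3,5,7,9,11,13,15} = 1⊕1⊕0⊕0⊕0⊕0⊕1 = 1
p2 = XOR of data positions {3,6,7,10,11,14,15} = 1⊕0⊕0⊕0⊕0⊕1⊕1 = 1
p4 = XOR of data positions {5,6,7,12,13,14,15} = 1⊕0⊕0⊕1⊕0⊕1⊕1 = 0
p8 = XOR of data positions {9,10,11,12,13,14,15} = 0⊕0⊕0⊕1⊕0⊕1⊕1 = 1
Codeword b1..b15 = 111010010001011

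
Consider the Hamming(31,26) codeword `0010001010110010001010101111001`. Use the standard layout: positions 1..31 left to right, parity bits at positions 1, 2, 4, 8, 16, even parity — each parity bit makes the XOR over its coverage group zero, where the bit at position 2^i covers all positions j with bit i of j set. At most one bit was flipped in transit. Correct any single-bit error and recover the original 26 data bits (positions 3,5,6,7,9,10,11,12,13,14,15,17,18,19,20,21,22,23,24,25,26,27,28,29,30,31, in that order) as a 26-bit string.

s1: b1⊕b3⊕b5⊕b7⊕b9⊕b11⊕b13⊕b15⊕b17⊕b19⊕b21⊕b23⊕b25⊕b27⊕b29⊕b31 = 0⊕1⊕0⊕1⊕1⊕1⊕0⊕1⊕0⊕1⊕1⊕1⊕1⊕1⊕0⊕1 = 1
s2: b2⊕b3⊕b6⊕b7⊕b10⊕b11⊕b14⊕b15⊕b18⊕b19⊕b22⊕b23⊕b26⊕b27⊕b30⊕b31 = 0⊕1⊕0⊕1⊕0⊕1⊕0⊕1⊕0⊕1⊕0⊕1⊕1⊕1⊕0⊕1 = 1
s4: b4⊕b5⊕b6⊕b7⊕b12⊕b13⊕b14⊕b15⊕b20⊕b21⊕b22⊕b23⊕b28⊕b29⊕b30⊕b31 = 0⊕0⊕0⊕1⊕1⊕0⊕0⊕1⊕0⊕1⊕0⊕1⊕1⊕0⊕0⊕1 = 1
s8: b8⊕b9⊕b10⊕b11⊕b12⊕b13⊕b14⊕b15⊕b24⊕b25⊕b26⊕b27⊕b28⊕b29⊕b30⊕b31 = 0⊕1⊕0⊕1⊕1⊕0⊕0⊕1⊕0⊕1⊕1⊕1⊕1⊕0⊕0⊕1 = 1
s16: b16⊕b17⊕b18⊕b19⊕b20⊕b21⊕b22⊕b23⊕b24⊕b25⊕b26⊕b27⊕b28⊕b29⊕b30⊕b31 = 0⊕0⊕0⊕1⊕0⊕1⊕0⊕1⊕0⊕1⊕1⊕1⊕1⊕0⊕0⊕1 = 0
Syndrome (s16...s1) = 01111 → position 15.
Flip bit 15: corrected codeword = 0010001010110000001010101111001
Data bits at positions 3,5,6,7,9,10,11,12,13,14,15,17,18,19,20,21,22,23,24,25,26,27,28,29,30,31: 10011011000001010101111001

10011011000001010101111001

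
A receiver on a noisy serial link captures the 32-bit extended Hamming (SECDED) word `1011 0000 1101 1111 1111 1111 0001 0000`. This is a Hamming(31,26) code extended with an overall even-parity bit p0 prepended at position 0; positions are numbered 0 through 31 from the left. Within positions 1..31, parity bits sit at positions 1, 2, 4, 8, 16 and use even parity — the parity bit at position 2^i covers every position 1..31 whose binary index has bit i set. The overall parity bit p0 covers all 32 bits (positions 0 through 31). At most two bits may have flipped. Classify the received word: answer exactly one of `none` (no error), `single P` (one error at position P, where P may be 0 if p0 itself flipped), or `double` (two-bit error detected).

single 16

s1: b1⊕b3⊕b5⊕b7⊕b9⊕b11⊕b13⊕b15⊕b17⊕b19⊕b21⊕b23⊕b25⊕b27⊕b29⊕b31 = 0⊕1⊕0⊕0⊕1⊕1⊕1⊕1⊕1⊕1⊕1⊕1⊕0⊕1⊕0⊕0 = 0
s2: b2⊕b3⊕b6⊕b7⊕b10⊕b11⊕b14⊕b15⊕b18⊕b19⊕b22⊕b23⊕b26⊕b27⊕b30⊕b31 = 1⊕1⊕0⊕0⊕0⊕1⊕1⊕1⊕1⊕1⊕1⊕1⊕0⊕1⊕0⊕0 = 0
s4: b4⊕b5⊕b6⊕b7⊕b12⊕b13⊕b14⊕b15⊕b20⊕b21⊕b22⊕b23⊕b28⊕b29⊕b30⊕b31 = 0⊕0⊕0⊕0⊕1⊕1⊕1⊕1⊕1⊕1⊕1⊕1⊕0⊕0⊕0⊕0 = 0
s8: b8⊕b9⊕b10⊕b11⊕b12⊕b13⊕b14⊕b15⊕b24⊕b25⊕b26⊕b27⊕b28⊕b29⊕b30⊕b31 = 1⊕1⊕0⊕1⊕1⊕1⊕1⊕1⊕0⊕0⊕0⊕1⊕0⊕0⊕0⊕0 = 0
s16: b16⊕b17⊕b18⊕b19⊕b20⊕b21⊕b22⊕b23⊕b24⊕b25⊕b26⊕b27⊕b28⊕b29⊕b30⊕b31 = 1⊕1⊕1⊕1⊕1⊕1⊕1⊕1⊕0⊕0⊕0⊕1⊕0⊕0⊕0⊕0 = 1
Syndrome (s16...s1) = 10000 → position 16.
Overall parity (XOR of all 32 bits, including p0): 1⊕0⊕1⊕1⊕0⊕0⊕0⊕0⊕1⊕1⊕0⊕1⊕1⊕1⊕1⊕1⊕1⊕1⊕1⊕1⊕1⊕1⊕1⊕1⊕0⊕0⊕0⊕1⊕0⊕0⊕0⊕0 = 1
Overall=1, syndrome position=16 → single-bit error at position 16.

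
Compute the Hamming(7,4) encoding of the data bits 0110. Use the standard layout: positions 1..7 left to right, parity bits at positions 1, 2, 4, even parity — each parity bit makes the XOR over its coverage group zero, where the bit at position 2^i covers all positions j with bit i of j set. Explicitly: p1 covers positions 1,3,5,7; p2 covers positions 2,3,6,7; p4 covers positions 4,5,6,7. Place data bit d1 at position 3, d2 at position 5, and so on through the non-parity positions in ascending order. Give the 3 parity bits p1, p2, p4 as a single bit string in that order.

Place data bits at non-power-of-two positions: b3=0, b5=1, b6=1, b7=0.
p1 = XOR of data positions {3,5,7} = 0⊕1⊕0 = 1
p2 = XOR of data positions {3,6,7} = 0⊕1⊕0 = 1
p4 = XOR of data positions {5,6,7} = 1⊕1⊕0 = 0
Parity bits p1,p2,p4 = 110

110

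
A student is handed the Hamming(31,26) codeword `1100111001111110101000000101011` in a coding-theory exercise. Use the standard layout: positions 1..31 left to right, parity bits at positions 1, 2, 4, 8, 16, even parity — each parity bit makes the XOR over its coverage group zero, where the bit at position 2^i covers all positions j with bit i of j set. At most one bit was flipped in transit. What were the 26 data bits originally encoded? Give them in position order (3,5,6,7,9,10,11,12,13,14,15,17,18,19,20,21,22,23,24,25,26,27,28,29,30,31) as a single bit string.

s1: b1⊕b3⊕b5⊕b7⊕b9⊕b11⊕b13⊕b15⊕b17⊕b19⊕b21⊕b23⊕b25⊕b27⊕b29⊕b31 = 1⊕0⊕1⊕1⊕0⊕1⊕1⊕1⊕1⊕1⊕0⊕0⊕0⊕0⊕0⊕1 = 1
s2: b2⊕b3⊕b6⊕b7⊕b10⊕b11⊕b14⊕b15⊕b18⊕b19⊕b22⊕b23⊕b26⊕b27⊕b30⊕b31 = 1⊕0⊕1⊕1⊕1⊕1⊕1⊕1⊕0⊕1⊕0⊕0⊕1⊕0⊕1⊕1 = 1
s4: b4⊕b5⊕b6⊕b7⊕b12⊕b13⊕b14⊕b15⊕b20⊕b21⊕b22⊕b23⊕b28⊕b29⊕b30⊕b31 = 0⊕1⊕1⊕1⊕1⊕1⊕1⊕1⊕0⊕0⊕0⊕0⊕1⊕0⊕1⊕1 = 0
s8: b8⊕b9⊕b10⊕b11⊕b12⊕b13⊕b14⊕b15⊕b24⊕b25⊕b26⊕b27⊕b28⊕b29⊕b30⊕b31 = 0⊕0⊕1⊕1⊕1⊕1⊕1⊕1⊕0⊕0⊕1⊕0⊕1⊕0⊕1⊕1 = 0
s16: b16⊕b17⊕b18⊕b19⊕b20⊕b21⊕b22⊕b23⊕b24⊕b25⊕b26⊕b27⊕b28⊕b29⊕b30⊕b31 = 0⊕1⊕0⊕1⊕0⊕0⊕0⊕0⊕0⊕0⊕1⊕0⊕1⊕0⊕1⊕1 = 0
Syndrome (s16...s1) = 00011 → position 3.
Flip bit 3: corrected codeword = 1110111001111110101000000101011
Data bits at positions 3,5,6,7,9,10,11,12,13,14,15,17,18,19,20,21,22,23,24,25,26,27,28,29,30,31: 11110111111101000000101011

11110111111101000000101011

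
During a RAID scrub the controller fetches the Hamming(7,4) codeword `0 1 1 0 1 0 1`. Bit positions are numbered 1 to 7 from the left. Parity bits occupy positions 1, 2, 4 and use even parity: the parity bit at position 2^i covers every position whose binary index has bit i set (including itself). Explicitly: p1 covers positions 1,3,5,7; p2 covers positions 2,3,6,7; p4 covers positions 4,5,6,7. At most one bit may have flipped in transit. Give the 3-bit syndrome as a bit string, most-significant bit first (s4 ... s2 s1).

011

s1: b1⊕b3⊕b5⊕b7 = 0⊕1⊕1⊕1 = 1
s2: b2⊕b3⊕b6⊕b7 = 1⊕1⊕0⊕1 = 1
s4: b4⊕b5⊕b6⊕b7 = 0⊕1⊕0⊕1 = 0
Syndrome (s4...s1) = 011 → position 3.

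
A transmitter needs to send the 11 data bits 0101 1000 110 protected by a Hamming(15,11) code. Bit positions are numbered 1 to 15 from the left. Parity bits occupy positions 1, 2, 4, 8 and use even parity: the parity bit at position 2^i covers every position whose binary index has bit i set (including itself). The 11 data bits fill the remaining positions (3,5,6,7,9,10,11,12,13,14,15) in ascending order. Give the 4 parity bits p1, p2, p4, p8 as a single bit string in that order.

0001

Place data bits at non-power-of-two positions: b3=0, b5=1, b6=0, b7=1, b9=1, b10=0, b11=0, b12=0, b13=1, b14=1, b15=0.
p1 = XOR of data positions {3,5,7,9,11,13,15} = 0⊕1⊕1⊕1⊕0⊕1⊕0 = 0
p2 = XOR of data positions {3,6,7,10,11,14,15} = 0⊕0⊕1⊕0⊕0⊕1⊕0 = 0
p4 = XOR of data positions {5,6,7,12,13,14,15} = 1⊕0⊕1⊕0⊕1⊕1⊕0 = 0
p8 = XOR of data positions {9,10,11,12,13,14,15} = 1⊕0⊕0⊕0⊕1⊕1⊕0 = 1
Parity bits p1,p2,p4,p8 = 0001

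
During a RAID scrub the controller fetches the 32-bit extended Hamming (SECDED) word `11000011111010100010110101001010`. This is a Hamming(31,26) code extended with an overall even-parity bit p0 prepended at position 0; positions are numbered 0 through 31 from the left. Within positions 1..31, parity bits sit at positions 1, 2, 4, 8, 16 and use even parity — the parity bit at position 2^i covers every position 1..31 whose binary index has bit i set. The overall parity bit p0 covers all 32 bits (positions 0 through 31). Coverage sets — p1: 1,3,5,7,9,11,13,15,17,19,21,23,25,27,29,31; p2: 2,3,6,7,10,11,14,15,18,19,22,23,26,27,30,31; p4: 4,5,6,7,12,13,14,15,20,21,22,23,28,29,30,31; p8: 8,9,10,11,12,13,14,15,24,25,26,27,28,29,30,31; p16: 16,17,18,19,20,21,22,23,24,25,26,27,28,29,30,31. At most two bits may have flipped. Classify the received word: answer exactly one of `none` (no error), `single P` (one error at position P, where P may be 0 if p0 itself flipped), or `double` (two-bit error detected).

double

s1: b1⊕b3⊕b5⊕b7⊕b9⊕b11⊕b13⊕b15⊕b17⊕b19⊕b21⊕b23⊕b25⊕b27⊕b29⊕b31 = 1⊕0⊕0⊕1⊕1⊕0⊕0⊕0⊕0⊕0⊕1⊕1⊕1⊕0⊕0⊕0 = 0
s2: b2⊕b3⊕b6⊕b7⊕b10⊕b11⊕b14⊕b15⊕b18⊕b19⊕b22⊕b23⊕b26⊕b27⊕b30⊕b31 = 0⊕0⊕1⊕1⊕1⊕0⊕1⊕0⊕1⊕0⊕0⊕1⊕0⊕0⊕1⊕0 = 1
s4: b4⊕b5⊕b6⊕b7⊕b12⊕b13⊕b14⊕b15⊕b20⊕b21⊕b22⊕b23⊕b28⊕b29⊕b30⊕b31 = 0⊕0⊕1⊕1⊕1⊕0⊕1⊕0⊕1⊕1⊕0⊕1⊕1⊕0⊕1⊕0 = 1
s8: b8⊕b9⊕b10⊕b11⊕b12⊕b13⊕b14⊕b15⊕b24⊕b25⊕b26⊕b27⊕b28⊕b29⊕b30⊕b31 = 1⊕1⊕1⊕0⊕1⊕0⊕1⊕0⊕0⊕1⊕0⊕0⊕1⊕0⊕1⊕0 = 0
s16: b16⊕b17⊕b18⊕b19⊕b20⊕b21⊕b22⊕b23⊕b24⊕b25⊕b26⊕b27⊕b28⊕b29⊕b30⊕b31 = 0⊕0⊕1⊕0⊕1⊕1⊕0⊕1⊕0⊕1⊕0⊕0⊕1⊕0⊕1⊕0 = 1
Syndrome (s16...s1) = 10110 → position 22.
Overall parity (XOR of all 32 bits, including p0): 1⊕1⊕0⊕0⊕0⊕0⊕1⊕1⊕1⊕1⊕1⊕0⊕1⊕0⊕1⊕0⊕0⊕0⊕1⊕0⊕1⊕1⊕0⊕1⊕0⊕1⊕0⊕0⊕1⊕0⊕1⊕0 = 0
Overall=0, syndrome position=22 → double-bit error detected (uncorrectable).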